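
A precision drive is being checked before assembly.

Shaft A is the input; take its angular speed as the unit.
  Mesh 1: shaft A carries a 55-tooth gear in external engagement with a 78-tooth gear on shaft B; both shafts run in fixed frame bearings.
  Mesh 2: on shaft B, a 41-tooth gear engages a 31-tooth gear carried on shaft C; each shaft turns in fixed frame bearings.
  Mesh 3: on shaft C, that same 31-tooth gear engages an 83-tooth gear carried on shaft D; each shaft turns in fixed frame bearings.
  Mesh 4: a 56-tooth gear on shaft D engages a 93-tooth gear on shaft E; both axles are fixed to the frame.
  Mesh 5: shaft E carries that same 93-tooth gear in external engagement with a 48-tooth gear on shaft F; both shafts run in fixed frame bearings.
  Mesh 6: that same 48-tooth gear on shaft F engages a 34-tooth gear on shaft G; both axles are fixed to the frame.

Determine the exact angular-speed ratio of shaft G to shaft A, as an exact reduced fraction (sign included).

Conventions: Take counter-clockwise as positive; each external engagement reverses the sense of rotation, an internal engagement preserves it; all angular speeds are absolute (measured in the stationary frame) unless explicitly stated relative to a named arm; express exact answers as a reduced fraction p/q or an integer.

class = fixed-axis compound train [6 meshes; 6 ratios multiply, 6 sense flips]
mesh 1 [55T→78T]: running ratio 55/78, sense −
mesh 2 [41T→31T]: running ratio 2255/2418, sense +
mesh 3 [31T→83T]: running ratio 2255/6474, sense −
mesh 4 [56T→93T]: running ratio 63140/301041, sense +
mesh 5 [93T→48T]: running ratio 15785/38844, sense −
mesh 6 [48T→34T]: running ratio 31570/55029, sense +
ω_out/ω_in = 31570/55029

31570/55029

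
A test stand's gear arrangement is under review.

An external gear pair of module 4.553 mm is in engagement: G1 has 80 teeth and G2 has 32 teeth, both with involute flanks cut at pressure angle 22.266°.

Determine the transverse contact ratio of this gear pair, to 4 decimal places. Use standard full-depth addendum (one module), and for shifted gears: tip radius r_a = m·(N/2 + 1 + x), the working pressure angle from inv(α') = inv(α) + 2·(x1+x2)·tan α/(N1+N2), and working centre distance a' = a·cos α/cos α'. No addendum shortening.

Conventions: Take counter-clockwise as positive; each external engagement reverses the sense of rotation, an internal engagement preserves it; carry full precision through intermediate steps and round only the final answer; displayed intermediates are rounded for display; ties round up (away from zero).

recognized (one external pair, fixed centres): single-mesh tooth geometry, m = 4.553, N1 = 80, N2 = 32
base radii: r_b1 = 168.540173, r_b2 = 67.416069
tip radii: r_a1 = 186.673000, r_a2 = 77.401000
no profile shift: α' = α, a' = a
action lengths: √(r_a1²−r_b1²) = 80.255960, √(r_a2²−r_b2²) = 38.026154
base pitch p_b = π·m·cos α = 13.237114
CR = (80.255960 + 38.026154 − 254.968000·sin 22.26600°)/13.237114 = 1.637286
contact ratio ≈ 1.6373

1.6373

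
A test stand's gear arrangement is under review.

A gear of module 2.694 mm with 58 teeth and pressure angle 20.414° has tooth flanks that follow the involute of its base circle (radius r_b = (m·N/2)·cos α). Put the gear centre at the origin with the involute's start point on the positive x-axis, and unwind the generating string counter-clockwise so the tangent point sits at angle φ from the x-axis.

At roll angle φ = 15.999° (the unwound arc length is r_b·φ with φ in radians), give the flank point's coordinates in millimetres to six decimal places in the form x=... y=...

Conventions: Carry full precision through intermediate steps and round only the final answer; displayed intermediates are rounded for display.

single-mesh involute tooth geometry (58T wheel at module 2.694)
pitch radius r_p = m·N/2 = 2.694·58/2 = 78.126000
base radius r_b = r_p·cos α = 78.126000·cos 20.414° = 73.219436
roll angle φ = 15.999° = 0.27923523 rad
x = r_b·(cos φ + φ·sin φ) = 76.018577
y = r_b·(sin φ − φ·cos φ) = 0.527261

x=76.018577 y=0.527261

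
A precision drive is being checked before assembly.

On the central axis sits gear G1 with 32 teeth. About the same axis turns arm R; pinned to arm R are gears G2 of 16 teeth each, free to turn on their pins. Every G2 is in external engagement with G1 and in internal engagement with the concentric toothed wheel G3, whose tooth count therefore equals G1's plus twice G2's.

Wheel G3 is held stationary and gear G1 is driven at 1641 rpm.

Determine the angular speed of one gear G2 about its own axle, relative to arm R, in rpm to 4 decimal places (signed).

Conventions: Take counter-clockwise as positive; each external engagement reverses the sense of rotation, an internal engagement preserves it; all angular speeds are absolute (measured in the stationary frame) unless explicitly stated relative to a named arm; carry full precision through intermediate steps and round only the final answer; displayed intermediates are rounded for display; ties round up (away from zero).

-2188.0000 rpm

class = planetary set [G3 = 32+2·16 = 64; Willis about the carrier]
normalise by the input: solve with ω_sun = 1, then scale by 1641 rpm
ring teeth: 32 + 2·16 = 64
32(ω_sun−ω_arm) = −64(ω_ring−ω_arm),  ω_ring = 0, ω_sun = 1
32(1−ω_arm) = −64(0−ω_arm)  ⇒  96·ω_arm = 32  ⇒  ω_arm = 1/3
sun–planet mesh: 32·(1−1/3) = −16·(ω_p−ω_arm)  ⇒  ω_p−ω_arm = -4/3
scale: ω_p−ω_arm = -4/3 × 1641 rpm = -2188.0000 rpm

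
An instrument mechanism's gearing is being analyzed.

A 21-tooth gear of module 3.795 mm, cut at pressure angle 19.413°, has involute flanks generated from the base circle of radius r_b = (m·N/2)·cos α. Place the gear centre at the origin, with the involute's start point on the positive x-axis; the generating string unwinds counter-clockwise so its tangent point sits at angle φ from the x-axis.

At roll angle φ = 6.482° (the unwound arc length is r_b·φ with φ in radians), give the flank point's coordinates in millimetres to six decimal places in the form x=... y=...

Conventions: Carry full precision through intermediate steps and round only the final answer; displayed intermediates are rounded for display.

class = single-mesh tooth geometry [base-circle involute, m = 3.795, 21T]
pitch radius r_p = m·N/2 = 3.795·21/2 = 39.847500
base radius r_b = r_p·cos α = 39.847500·cos 19.413° = 37.582061
roll angle φ = 6.482° = 0.11313224 rad
x = r_b·(cos φ + φ·sin φ) = 37.821796
y = r_b·(sin φ − φ·cos φ) = 0.018116

x=37.821796 y=0.018116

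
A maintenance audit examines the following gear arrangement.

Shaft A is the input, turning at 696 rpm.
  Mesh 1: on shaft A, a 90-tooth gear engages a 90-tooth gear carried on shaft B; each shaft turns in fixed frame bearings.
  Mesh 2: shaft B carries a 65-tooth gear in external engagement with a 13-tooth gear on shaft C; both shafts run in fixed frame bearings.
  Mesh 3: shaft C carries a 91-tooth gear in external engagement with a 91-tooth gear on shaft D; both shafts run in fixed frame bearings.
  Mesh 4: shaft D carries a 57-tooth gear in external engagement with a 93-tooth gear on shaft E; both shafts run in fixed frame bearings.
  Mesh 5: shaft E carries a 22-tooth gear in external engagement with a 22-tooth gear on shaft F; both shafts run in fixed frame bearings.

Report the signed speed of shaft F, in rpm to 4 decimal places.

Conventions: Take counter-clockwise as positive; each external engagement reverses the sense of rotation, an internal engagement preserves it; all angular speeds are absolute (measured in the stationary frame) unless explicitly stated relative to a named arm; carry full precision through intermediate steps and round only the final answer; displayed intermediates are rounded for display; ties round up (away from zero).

class = fixed-axis compound train [5 meshes; 5 ratios multiply, 5 sense flips]
mesh 1 [90T→90T]: ω = 696.0000×90/90 = 696.0000 rpm, sense flips to −
mesh 2 [65T→13T]: ω = 696.0000×65/13 = 3480.0000 rpm, sense flips to +
mesh 3 [91T→91T]: ω = 3480.0000×91/91 = 3480.0000 rpm, sense flips to −
mesh 4 [57T→93T]: ω = 3480.0000×57/93 = 2132.9032 rpm, sense flips to +
mesh 5 [22T→22T]: ω = 2132.9032×22/22 = 2132.9032 rpm, sense flips to −
signed output speed = -2132.9032 rpm

-2132.9032 rpm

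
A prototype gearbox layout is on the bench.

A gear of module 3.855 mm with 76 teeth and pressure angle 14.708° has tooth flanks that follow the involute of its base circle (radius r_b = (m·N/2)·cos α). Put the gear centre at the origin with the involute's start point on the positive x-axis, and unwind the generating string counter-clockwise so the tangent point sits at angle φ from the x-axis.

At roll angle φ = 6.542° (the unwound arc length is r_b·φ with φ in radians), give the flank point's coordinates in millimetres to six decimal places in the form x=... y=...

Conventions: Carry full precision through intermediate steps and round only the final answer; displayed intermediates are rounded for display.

x=142.610455 y=0.070213

class = single-mesh tooth geometry [base-circle involute, m = 3.855, 76T]
pitch radius r_p = m·N/2 = 3.855·76/2 = 146.490000
base radius r_b = r_p·cos α = 146.490000·cos 14.708° = 141.689861
roll angle φ = 6.542° = 0.11417944 rad
x = r_b·(cos φ + φ·sin φ) = 142.610455
y = r_b·(sin φ − φ·cos φ) = 0.070213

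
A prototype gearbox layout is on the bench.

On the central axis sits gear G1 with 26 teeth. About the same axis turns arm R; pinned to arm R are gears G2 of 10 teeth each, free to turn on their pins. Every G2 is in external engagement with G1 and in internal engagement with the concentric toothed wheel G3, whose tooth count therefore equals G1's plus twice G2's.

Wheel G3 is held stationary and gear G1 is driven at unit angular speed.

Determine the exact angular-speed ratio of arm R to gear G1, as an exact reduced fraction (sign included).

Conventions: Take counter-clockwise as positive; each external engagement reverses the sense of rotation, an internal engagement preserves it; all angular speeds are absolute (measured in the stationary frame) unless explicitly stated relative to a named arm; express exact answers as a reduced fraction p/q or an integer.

planetary set (26T centre, 10T on arm, 46T internal) — Willis relation
ring teeth: 26 + 2·10 = 46
26(ω_sun−ω_arm) = −46(ω_ring−ω_arm),  ω_ring = 0, ω_sun = 1
26(1−ω_arm) = −46(0−ω_arm)  ⇒  72·ω_arm = 26  ⇒  ω_arm = 13/36
ω_out/ω_in = 13/36

13/36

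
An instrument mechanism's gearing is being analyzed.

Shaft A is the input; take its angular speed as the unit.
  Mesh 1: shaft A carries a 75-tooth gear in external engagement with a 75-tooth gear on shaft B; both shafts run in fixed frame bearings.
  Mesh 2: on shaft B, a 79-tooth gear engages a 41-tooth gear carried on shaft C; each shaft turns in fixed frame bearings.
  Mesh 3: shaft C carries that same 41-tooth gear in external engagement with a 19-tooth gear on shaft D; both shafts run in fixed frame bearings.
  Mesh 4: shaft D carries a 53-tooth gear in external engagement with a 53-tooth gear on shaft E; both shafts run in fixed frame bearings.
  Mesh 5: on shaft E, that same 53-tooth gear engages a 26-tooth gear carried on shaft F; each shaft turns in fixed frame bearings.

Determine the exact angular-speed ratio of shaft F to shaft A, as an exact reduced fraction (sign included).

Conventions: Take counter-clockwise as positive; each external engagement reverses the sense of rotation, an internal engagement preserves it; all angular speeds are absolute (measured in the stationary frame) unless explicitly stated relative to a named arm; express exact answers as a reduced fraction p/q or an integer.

class = fixed-axis compound train [5 meshes; 5 ratios multiply, 5 sense flips]
mesh 1 [75T→75T]: running ratio 1, sense −
mesh 2 [79T→41T]: running ratio 79/41, sense +
mesh 3 [41T→19T]: running ratio 79/19, sense −
mesh 4 [53T→53T]: running ratio 79/19, sense +
mesh 5 [53T→26T]: running ratio 4187/494, sense −
ω_out/ω_in = -4187/494

-4187/494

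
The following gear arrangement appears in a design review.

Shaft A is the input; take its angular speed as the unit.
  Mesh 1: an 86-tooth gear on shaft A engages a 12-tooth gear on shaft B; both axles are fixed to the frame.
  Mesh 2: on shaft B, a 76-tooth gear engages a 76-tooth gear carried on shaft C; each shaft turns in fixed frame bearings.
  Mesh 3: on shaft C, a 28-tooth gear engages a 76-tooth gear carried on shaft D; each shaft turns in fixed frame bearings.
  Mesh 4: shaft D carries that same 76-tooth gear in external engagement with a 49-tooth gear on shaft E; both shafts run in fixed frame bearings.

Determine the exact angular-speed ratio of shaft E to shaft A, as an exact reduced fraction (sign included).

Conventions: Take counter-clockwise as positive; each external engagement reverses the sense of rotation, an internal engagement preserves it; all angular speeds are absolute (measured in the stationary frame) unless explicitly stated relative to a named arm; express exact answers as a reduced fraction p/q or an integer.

86/21

class = fixed-axis compound train [4 meshes; 4 ratios multiply, 4 sense flips]
mesh 1 [86T→12T]: running ratio 43/6, sense −
mesh 2 [76T→76T]: running ratio 43/6, sense +
mesh 3 [28T→76T]: running ratio 301/114, sense −
mesh 4 [76T→49T]: running ratio 86/21, sense +
ω_out/ω_in = 86/21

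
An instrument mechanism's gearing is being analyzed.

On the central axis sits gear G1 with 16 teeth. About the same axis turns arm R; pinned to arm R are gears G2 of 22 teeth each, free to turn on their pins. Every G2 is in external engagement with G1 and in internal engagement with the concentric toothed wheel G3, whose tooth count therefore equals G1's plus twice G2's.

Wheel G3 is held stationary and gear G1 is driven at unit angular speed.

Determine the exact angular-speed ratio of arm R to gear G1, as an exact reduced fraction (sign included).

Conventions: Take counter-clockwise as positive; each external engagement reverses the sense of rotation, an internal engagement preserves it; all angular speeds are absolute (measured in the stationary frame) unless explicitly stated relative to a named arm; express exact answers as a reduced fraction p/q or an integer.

4/19

planetary set (16T centre, 22T on arm, 60T internal) — Willis relation
ring teeth: 16 + 2·22 = 60
16(ω_sun−ω_arm) = −60(ω_ring−ω_arm),  ω_ring = 0, ω_sun = 1
16(1−ω_arm) = −60(0−ω_arm)  ⇒  76·ω_arm = 16  ⇒  ω_arm = 4/19
ω_out/ω_in = 4/19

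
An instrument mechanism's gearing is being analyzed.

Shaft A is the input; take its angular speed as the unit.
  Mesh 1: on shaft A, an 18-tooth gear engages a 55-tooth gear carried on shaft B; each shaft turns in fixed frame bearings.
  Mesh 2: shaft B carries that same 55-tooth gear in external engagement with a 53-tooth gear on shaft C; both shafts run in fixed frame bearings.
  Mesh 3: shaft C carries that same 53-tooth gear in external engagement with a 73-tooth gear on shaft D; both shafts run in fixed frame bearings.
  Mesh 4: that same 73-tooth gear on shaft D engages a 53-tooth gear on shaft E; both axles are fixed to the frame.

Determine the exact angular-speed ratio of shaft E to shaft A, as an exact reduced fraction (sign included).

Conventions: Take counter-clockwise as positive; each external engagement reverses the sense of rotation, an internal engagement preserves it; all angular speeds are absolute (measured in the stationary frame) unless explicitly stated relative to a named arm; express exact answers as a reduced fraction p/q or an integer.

18/53

class = fixed-axis compound train [4 meshes; 4 ratios multiply, 4 sense flips]
mesh 1 [18T→55T]: running ratio 18/55, sense −
mesh 2 [55T→53T]: running ratio 18/53, sense +
mesh 3 [53T→73T]: running ratio 18/73, sense −
mesh 4 [73T→53T]: running ratio 18/53, sense +
ω_out/ω_in = 18/53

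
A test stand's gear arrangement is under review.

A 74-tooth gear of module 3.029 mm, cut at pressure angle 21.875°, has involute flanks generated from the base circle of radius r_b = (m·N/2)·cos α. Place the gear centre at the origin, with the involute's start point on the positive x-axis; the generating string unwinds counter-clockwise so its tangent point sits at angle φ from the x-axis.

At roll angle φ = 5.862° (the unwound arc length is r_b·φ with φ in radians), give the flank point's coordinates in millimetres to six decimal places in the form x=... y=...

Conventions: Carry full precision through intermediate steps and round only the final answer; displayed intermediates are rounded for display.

x=104.546532 y=0.037089

single-mesh involute tooth geometry (74T wheel at module 3.029)
pitch radius r_p = m·N/2 = 3.029·74/2 = 112.073000
base radius r_b = r_p·cos α = 112.073000·cos 21.875° = 104.003622
roll angle φ = 5.862° = 0.10231120 rad
x = r_b·(cos φ + φ·sin φ) = 104.546532
y = r_b·(sin φ − φ·cos φ) = 0.037089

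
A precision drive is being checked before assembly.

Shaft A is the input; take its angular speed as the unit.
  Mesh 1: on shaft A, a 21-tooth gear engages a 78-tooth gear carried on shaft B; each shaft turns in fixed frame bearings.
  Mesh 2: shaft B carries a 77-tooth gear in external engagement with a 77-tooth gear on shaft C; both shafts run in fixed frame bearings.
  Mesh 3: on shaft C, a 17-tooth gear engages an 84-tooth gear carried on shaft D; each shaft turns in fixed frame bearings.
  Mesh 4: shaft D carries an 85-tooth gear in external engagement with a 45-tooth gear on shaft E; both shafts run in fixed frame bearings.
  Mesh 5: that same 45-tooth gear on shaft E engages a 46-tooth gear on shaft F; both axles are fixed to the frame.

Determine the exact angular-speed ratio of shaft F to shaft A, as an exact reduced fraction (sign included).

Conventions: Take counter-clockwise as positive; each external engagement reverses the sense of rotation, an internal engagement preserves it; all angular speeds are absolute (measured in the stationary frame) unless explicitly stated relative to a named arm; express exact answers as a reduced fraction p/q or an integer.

-1445/14352

class = fixed-axis compound train [5 meshes; 5 ratios multiply, 5 sense flips]
mesh 1 [21T→78T]: running ratio 7/26, sense −
mesh 2 [77T→77T]: running ratio 7/26, sense +
mesh 3 [17T→84T]: running ratio 17/312, sense −
mesh 4 [85T→45T]: running ratio 289/2808, sense +
mesh 5 [45T→46T]: running ratio 1445/14352, sense −
ω_out/ω_in = -1445/14352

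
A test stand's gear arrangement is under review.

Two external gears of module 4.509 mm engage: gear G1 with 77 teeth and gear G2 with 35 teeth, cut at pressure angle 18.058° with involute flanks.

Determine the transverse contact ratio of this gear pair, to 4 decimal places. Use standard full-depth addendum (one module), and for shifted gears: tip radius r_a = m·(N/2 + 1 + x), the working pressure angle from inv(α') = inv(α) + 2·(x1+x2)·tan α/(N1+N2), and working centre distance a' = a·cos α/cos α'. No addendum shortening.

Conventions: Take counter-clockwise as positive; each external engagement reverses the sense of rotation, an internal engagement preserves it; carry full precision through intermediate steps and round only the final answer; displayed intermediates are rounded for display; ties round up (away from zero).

1.8670

recognized (one external pair, fixed centres): single-mesh tooth geometry, m = 4.509, N1 = 77, N2 = 35
base radii: r_b1 = 165.045694, r_b2 = 75.020770
tip radii: r_a1 = 178.105500, r_a2 = 83.416500
no profile shift: α' = α, a' = a
action lengths: √(r_a1²−r_b1²) = 66.943916, √(r_a2²−r_b2²) = 36.471859
base pitch p_b = π·m·cos α = 13.467697
CR = (66.943916 + 36.471859 − 252.504000·sin 18.05800°)/13.467697 = 1.867037
contact ratio ≈ 1.8670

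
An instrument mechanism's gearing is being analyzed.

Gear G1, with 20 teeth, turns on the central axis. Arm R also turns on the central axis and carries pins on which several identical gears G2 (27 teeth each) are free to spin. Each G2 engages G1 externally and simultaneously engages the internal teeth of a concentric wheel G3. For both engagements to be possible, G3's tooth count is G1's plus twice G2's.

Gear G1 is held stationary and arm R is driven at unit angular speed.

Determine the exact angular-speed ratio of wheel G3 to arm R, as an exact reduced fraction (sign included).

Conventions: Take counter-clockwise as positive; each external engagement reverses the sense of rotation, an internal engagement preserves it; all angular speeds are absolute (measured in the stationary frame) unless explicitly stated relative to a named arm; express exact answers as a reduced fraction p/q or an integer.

topology: planetary set — G1 20T / G2 27T / G3 74T, arm = carrier (Willis)
ring teeth: 20 + 2·27 = 74
20(ω_sun−ω_arm) = −74(ω_ring−ω_arm),  ω_sun = 0, ω_arm = 1
ω_ring = 1 − (20/74)(0−1) = 47/37
ω_out/ω_in = 47/37

47/37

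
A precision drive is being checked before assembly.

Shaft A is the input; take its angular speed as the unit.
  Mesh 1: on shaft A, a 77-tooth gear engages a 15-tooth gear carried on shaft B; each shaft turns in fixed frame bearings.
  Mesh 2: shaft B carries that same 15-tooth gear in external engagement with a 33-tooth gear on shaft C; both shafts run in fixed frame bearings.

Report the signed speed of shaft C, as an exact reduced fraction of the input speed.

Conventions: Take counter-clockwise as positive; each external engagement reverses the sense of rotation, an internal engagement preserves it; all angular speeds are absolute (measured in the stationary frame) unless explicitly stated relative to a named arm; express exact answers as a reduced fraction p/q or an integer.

2-mesh fixed-axis compound train (all bearings frame-fixed)
mesh 1 [77T→15T]: |ω|/ω_in = 1×77/15 = 77/15, sense flips to −
mesh 2 [15T→33T]: |ω|/ω_in = (77/15)×15/33 = 7/3, sense flips to +
signed output speed (× input speed) = 7/3

7/3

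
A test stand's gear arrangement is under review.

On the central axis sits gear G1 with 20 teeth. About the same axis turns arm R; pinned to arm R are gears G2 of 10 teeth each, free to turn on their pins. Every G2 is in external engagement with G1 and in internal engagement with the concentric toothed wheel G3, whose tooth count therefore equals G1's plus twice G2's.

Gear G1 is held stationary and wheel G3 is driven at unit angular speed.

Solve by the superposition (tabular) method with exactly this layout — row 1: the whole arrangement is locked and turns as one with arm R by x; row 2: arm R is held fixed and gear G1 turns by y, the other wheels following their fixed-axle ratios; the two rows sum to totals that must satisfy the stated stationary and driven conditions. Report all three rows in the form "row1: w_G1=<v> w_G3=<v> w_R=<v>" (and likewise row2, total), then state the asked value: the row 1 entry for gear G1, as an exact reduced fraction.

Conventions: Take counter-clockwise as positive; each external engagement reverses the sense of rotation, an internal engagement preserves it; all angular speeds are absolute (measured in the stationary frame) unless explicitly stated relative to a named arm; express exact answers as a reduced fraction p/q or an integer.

recognized (axles ride arm R): planetary set, 20/10/40 teeth
row 1 — lock + rotate with arm: ω_sun = ω_ring = ω_arm = x
row 2: sun turns y, ring = −(20/40)·y, arm 0
boundary: total ω_sun = x + y = 0 and total ω_ring = x − (20/40)·y = 1  ⇒  y = -2/3, x = 2/3
row 2 ring = −(20/40)·(-2/3) = 1/3
totals (row 1 + row 2): sun 2/3 + (-2/3) = 0, ring 2/3 + 1/3 = 1, arm 2/3 + 0 = 2/3
asked cell (row1, sun) = 2/3

row1: w_G1=2/3 w_G3=2/3 w_R=2/3
row2: w_G1=-2/3 w_G3=1/3 w_R=0
total: w_G1=0 w_G3=1 w_R=2/3
asked value: 2/3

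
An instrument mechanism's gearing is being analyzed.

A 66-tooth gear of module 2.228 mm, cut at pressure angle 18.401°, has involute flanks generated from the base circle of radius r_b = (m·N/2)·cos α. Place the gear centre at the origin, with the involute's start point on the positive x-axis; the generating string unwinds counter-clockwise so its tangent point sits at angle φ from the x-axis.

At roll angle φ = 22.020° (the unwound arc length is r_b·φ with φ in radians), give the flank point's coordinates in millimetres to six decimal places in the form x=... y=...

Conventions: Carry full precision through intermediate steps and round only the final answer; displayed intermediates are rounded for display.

single-mesh involute tooth geometry (66T wheel at module 2.228)
pitch radius r_p = m·N/2 = 2.228·66/2 = 73.524000
base radius r_b = r_p·cos α = 73.524000·cos 18.401° = 69.764755
roll angle φ = 22.020° = 0.38432150 rad
x = r_b·(cos φ + φ·sin φ) = 74.728292
y = r_b·(sin φ − φ·cos φ) = 1.300680

x=74.728292 y=1.300680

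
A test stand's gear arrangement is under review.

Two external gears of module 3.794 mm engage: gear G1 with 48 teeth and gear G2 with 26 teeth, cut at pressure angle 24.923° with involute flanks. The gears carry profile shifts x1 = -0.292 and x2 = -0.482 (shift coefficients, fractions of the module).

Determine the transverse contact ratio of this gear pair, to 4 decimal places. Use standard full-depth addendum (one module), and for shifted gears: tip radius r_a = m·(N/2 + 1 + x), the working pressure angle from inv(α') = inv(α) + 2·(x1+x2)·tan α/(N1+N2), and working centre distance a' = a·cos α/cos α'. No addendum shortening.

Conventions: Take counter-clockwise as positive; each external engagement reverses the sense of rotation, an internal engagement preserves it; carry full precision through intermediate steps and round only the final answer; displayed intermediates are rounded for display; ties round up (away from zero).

1.6756

recognized (one external pair, fixed centres): single-mesh tooth geometry, m = 3.794, N1 = 48, N2 = 26
base radii: r_b1 = 82.576403, r_b2 = 44.728885
tip radii: r_a1 = 93.742152, r_a2 = 51.287292
inv(α') = inv(24.923°) + 2·(-0.292-0.482)·tan α/(48+26) = 0.01996370  ⇒  α' = 21.96833°
a' = a·cos α / cos α' = 140.3780·cos 24.923°/cos 21.96833° = 137.272539
action lengths: √(r_a1²−r_b1²) = 44.370358, √(r_a2²−r_b2²) = 25.094086
base pitch p_b = π·m·cos α = 10.809226
CR = (44.370358 + 25.094086 − 137.272539·sin 21.96833°)/10.809226 = 1.675570
contact ratio ≈ 1.6756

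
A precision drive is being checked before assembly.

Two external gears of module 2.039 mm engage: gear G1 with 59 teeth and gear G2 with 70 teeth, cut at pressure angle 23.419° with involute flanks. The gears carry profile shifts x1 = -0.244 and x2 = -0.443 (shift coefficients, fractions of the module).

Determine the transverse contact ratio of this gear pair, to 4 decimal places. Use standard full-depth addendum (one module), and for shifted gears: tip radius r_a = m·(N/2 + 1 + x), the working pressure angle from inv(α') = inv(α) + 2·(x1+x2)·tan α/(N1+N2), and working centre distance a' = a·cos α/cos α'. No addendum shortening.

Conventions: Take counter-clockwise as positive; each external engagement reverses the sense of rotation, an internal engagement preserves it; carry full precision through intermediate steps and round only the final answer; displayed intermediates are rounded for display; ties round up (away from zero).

1.7260

topology: single-mesh involute geometry — m = 2.039, 59T/70T pair
base radii: r_b1 = 55.195475, r_b2 = 65.486157
tip radii: r_a1 = 61.691984, r_a2 = 72.500723
inv(α') = inv(23.419°) + 2·(-0.244-0.443)·tan α/(59+70) = 0.01978039  ⇒  α' = 21.90357°
a' = a·cos α / cos α' = 131.5155·cos 23.419°/cos 21.90357° = 130.071071
action lengths: √(r_a1²−r_b1²) = 27.556496, √(r_a2²−r_b2²) = 31.111383
base pitch p_b = π·m·cos α = 5.878024
CR = (27.556496 + 31.111383 − 130.071071·sin 21.90357°)/5.878024 = 1.725995
contact ratio ≈ 1.7260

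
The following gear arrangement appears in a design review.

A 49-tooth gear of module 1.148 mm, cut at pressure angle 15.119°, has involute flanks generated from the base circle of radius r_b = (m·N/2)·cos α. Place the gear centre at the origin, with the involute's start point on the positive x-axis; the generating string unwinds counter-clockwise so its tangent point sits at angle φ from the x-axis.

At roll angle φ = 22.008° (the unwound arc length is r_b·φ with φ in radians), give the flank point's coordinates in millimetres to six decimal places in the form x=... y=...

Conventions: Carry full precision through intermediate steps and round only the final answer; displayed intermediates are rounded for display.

topology: single-mesh involute geometry — m = 1.148, N = 49
pitch radius r_p = m·N/2 = 1.148·49/2 = 28.126000
base radius r_b = r_p·cos α = 28.126000·cos 15.119° = 27.152452
roll angle φ = 22.008° = 0.38411206 rad
x = r_b·(cos φ + φ·sin φ) = 29.082236
y = r_b·(sin φ − φ·cos φ) = 0.505406

x=29.082236 y=0.505406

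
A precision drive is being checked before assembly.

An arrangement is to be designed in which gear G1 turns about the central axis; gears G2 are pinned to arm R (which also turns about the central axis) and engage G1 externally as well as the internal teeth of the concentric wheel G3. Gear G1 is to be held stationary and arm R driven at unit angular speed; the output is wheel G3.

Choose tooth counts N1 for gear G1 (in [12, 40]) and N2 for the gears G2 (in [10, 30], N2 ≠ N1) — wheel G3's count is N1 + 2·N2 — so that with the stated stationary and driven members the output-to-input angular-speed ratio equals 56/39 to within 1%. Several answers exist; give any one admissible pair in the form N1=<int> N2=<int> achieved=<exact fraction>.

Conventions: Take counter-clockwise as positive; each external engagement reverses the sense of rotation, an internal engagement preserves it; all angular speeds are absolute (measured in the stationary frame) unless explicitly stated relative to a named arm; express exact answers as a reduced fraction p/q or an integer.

class = planetary set [ratio 56/39 wanted; Willis about the carrier]
Willis with ω_sun = 0: ω_ring/ω_arm = (N1+N3)/N3; set equal to 56/39  ⇒  N3/N1 = 1/(56/39 − 1) = 39/17
N3 = N1 + 2·N2  ⇒  N2/N1 = (N3/N1 − 1)/2 = (39/17 − 1)/2 = 11/17
smallest multiple with N1 ≥ 12 and N2 ≥ 10: k = 1  ⇒  N1 = 1·17 = 17, N2 = 1·11 = 11 (N1 ≤ 40, N2 ≤ 30, N2 ≠ N1 ✓), N3 = 17 + 2·11 = 39
check: (N1+N3)/N3 with N1 = 17, N3 = 39 gives 56/39; |achieved − target| = 0 ≤ 14/975 ✓

N1=17 N2=11 achieved=56/39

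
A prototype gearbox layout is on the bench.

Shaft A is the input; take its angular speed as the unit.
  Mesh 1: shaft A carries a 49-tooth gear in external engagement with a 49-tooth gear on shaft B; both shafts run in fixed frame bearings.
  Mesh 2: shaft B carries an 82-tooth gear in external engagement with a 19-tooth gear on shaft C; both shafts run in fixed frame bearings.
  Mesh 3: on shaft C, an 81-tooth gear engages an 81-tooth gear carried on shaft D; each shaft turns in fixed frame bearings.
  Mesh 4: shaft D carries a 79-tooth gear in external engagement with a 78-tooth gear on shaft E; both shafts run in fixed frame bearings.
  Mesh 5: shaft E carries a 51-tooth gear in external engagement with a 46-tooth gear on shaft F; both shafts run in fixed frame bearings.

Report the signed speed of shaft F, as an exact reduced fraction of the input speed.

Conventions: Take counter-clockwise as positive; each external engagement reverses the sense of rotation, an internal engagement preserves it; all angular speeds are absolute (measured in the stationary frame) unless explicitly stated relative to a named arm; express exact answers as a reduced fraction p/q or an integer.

5-mesh fixed-axis compound train (all bearings frame-fixed)
mesh 1 [49T→49T]: |ω|/ω_in = 1×49/49 = 1, sense flips to −
mesh 2 [82T→19T]: |ω|/ω_in = 1×82/19 = 82/19, sense flips to +
mesh 3 [81T→81T]: |ω|/ω_in = (82/19)×81/81 = 82/19, sense flips to −
mesh 4 [79T→78T]: |ω|/ω_in = (82/19)×79/78 = 3239/741, sense flips to +
mesh 5 [51T→46T]: |ω|/ω_in = (3239/741)×51/46 = 55063/11362, sense flips to −
signed output speed (× input speed) = -55063/11362

-55063/11362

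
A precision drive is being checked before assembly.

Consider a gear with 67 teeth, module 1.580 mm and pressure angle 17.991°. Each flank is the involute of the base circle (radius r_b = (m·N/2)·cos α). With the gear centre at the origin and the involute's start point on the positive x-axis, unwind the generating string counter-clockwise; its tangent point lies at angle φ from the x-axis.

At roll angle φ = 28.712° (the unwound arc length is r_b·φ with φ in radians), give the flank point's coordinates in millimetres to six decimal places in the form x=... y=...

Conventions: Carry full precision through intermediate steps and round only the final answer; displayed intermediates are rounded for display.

x=56.271607 y=2.059141

recognized (one wheel, involute flank): single-mesh tooth geometry, m = 1.580, N = 67
pitch radius r_p = m·N/2 = 1.580·67/2 = 52.930000
base radius r_b = r_p·cos α = 52.930000·cos 17.991° = 50.341990
roll angle φ = 28.712° = 0.50111893 rad
x = r_b·(cos φ + φ·sin φ) = 56.271607
y = r_b·(sin φ − φ·cos φ) = 2.059141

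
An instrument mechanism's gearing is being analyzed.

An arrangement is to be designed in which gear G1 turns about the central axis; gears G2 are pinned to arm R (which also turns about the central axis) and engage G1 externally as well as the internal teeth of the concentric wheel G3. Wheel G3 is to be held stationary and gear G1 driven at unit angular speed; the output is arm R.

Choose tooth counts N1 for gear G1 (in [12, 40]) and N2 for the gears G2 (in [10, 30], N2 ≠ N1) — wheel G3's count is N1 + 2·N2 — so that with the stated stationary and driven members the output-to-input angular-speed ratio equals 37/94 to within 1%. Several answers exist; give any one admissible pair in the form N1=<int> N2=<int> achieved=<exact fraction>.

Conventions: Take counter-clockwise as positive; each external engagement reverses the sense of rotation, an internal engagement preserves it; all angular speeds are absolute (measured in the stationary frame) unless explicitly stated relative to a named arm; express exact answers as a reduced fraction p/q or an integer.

planetary set to be sized for 37/94 (Willis relation)
Willis with ω_ring = 0: ω_arm/ω_sun = N1/(N1+N3); set equal to 37/94  ⇒  N3/N1 = 1/(37/94) − 1 = 57/37
N3 = N1 + 2·N2  ⇒  N2/N1 = (N3/N1 − 1)/2 = (57/37 − 1)/2 = 10/37
smallest multiple with N1 ≥ 12 and N2 ≥ 10: k = 1  ⇒  N1 = 1·37 = 37, N2 = 1·10 = 10 (N1 ≤ 40, N2 ≤ 30, N2 ≠ N1 ✓), N3 = 37 + 2·10 = 57
check: N1/(N1+N3) with N1 = 37, N3 = 57 gives 37/94; |achieved − target| = 0 ≤ 37/9400 ✓

N1=37 N2=10 achieved=37/94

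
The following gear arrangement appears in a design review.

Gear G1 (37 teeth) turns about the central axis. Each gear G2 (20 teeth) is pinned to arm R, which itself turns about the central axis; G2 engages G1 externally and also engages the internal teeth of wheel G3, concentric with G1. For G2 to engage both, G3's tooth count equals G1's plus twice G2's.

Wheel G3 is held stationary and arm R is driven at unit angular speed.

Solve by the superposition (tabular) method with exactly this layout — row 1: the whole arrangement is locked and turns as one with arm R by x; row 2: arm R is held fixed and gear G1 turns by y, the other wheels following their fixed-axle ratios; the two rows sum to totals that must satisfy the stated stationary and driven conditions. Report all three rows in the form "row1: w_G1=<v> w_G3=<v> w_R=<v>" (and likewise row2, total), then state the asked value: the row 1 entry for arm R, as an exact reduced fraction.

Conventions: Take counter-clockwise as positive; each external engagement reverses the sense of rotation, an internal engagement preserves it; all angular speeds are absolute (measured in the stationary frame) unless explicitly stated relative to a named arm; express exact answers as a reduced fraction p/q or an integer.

row1: w_G1=1 w_G3=1 w_R=1
row2: w_G1=77/37 w_G3=-1 w_R=0
total: w_G1=114/37 w_G3=0 w_R=1
asked value: 1

recognized (axles ride arm R): planetary set, 37/20/77 teeth
superposition row 1 [locked train]: every member turns x
superposition row 2 [arm held]: sun y, ring −(37/77)·y, arm 0
boundary: total ω_ring = x − (37/77)·y = 0 and total ω_arm = x = 1  ⇒  y = 77/37, x = 1
row 2 ring = −(37/77)·77/37 = -1
totals (row 1 + row 2): sun 1 + 77/37 = 114/37, ring 1 + (-1) = 0, arm 1 + 0 = 1
asked cell (row1, arm) = 1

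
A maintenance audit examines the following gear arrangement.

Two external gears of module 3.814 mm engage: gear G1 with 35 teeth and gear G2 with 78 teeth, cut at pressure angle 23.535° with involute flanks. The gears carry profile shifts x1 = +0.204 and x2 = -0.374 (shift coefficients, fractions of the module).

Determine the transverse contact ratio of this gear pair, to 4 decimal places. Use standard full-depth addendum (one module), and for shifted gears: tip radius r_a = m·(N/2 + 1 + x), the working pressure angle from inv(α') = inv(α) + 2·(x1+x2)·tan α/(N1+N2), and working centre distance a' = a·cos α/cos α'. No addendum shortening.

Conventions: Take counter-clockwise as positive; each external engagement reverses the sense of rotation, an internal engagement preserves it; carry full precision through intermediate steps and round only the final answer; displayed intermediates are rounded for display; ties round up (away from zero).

1.5852

class = single-mesh tooth geometry [involute pair 35T × 78T, m = 3.814]
base radii: r_b1 = 61.192905, r_b2 = 136.372761
tip radii: r_a1 = 71.337056, r_a2 = 151.133564
inv(α') = inv(23.535°) + 2·(+0.204-0.374)·tan α/(35+78) = 0.02346521  ⇒  α' = 23.13148°
a' = a·cos α / cos α' = 215.4910·cos 23.535°/cos 23.13148° = 214.837350
action lengths: √(r_a1²−r_b1²) = 36.666114, √(r_a2²−r_b2²) = 65.144642
base pitch p_b = π·m·cos α = 10.985325
CR = (36.666114 + 65.144642 − 214.837350·sin 23.13148°)/10.985325 = 1.585161
contact ratio ≈ 1.5852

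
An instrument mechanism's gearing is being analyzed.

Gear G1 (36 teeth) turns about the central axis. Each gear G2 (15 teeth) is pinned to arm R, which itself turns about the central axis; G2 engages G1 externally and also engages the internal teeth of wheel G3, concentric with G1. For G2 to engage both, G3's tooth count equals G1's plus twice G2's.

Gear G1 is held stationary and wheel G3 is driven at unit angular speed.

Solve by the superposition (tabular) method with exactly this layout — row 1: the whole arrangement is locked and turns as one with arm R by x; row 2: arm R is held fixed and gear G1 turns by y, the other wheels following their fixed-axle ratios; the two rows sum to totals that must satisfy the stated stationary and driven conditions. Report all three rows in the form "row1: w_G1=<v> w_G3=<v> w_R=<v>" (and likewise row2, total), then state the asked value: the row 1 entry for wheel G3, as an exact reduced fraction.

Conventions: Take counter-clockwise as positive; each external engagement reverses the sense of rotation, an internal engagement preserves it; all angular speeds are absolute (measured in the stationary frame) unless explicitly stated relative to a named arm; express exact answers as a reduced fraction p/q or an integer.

row1: w_G1=11/17 w_G3=11/17 w_R=11/17
row2: w_G1=-11/17 w_G3=6/17 w_R=0
total: w_G1=0 w_G3=1 w_R=11/17
asked value: 11/17

planetary set (36T centre, 15T on arm, 66T internal) — Willis relation
row 1 (train locked, turned with arm): all members turn x
row 2 (arm held, sun turns y): ω_ring = −(36/66)·y, ω_arm = 0
boundary: total ω_sun = x + y = 0 and total ω_ring = x − (36/66)·y = 1  ⇒  y = -11/17, x = 11/17
row 2 ring = −(36/66)·(-11/17) = 6/17
totals (row 1 + row 2): sun 11/17 + (-11/17) = 0, ring 11/17 + 6/17 = 1, arm 11/17 + 0 = 11/17
asked cell (row1, ring) = 11/17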